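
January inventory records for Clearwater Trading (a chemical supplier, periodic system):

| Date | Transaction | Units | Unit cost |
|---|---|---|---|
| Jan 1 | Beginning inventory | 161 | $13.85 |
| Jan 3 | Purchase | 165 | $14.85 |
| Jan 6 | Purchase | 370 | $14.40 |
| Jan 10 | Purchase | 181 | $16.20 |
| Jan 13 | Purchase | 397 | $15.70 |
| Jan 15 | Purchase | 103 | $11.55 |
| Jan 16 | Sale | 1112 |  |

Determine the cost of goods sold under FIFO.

COGS = $16,629.80

Jan 16, 1112 sold [FIFO — oldest first]: 161 @ $13.85 + 165 @ $14.85 + 370 @ $14.40 + 181 @ $16.20 + 235 @ $15.70 = $16,629.80
Ending inventory: 162 @ $15.70 + 103 @ $11.55 = $3,733.05
Check: goods available $20,362.85 = COGS $16,629.80 + ending $3,733.05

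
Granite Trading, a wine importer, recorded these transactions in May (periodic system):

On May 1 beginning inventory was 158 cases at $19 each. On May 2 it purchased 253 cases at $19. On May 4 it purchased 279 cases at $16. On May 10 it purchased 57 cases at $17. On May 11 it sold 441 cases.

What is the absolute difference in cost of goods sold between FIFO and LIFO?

$861

FIFO COGS: 158 @ $19 + 253 @ $19 + 30 @ $16 = $8,289
LIFO COGS: 57 @ $17 + 279 @ $16 + 105 @ $19 = $7,428
Difference = |$8,289 − $7,428| = $861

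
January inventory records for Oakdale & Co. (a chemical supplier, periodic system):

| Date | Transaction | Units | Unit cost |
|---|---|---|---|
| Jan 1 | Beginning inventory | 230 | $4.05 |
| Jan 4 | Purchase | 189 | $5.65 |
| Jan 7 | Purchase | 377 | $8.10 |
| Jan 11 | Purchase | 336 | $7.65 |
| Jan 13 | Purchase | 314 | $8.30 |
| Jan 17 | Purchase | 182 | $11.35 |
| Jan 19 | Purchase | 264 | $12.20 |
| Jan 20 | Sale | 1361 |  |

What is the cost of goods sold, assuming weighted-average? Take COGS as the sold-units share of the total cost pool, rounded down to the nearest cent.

COGS = $11,161.45

Jan 20, sell 1361: 1361/1892 × $15,516.15 → $11,161.45
Ending inventory (cost pool remaining) = $4,354.70
Check: goods available $15,516.15 = COGS $11,161.45 + ending $4,354.70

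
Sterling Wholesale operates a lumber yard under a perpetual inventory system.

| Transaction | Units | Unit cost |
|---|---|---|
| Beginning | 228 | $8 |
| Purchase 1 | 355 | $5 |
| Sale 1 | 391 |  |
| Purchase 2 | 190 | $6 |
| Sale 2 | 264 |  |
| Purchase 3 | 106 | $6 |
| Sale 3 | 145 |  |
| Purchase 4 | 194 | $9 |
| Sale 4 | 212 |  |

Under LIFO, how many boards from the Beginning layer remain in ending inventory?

Sale 1 (391) [LIFO — newest first]: 355 @ $5 + 36 @ $8 = $2,063
Sale 2 (264) [LIFO — newest first]: 190 @ $6 + 74 @ $8 = $1,732
Sale 3 (145) [LIFO — newest first]: 106 @ $6 + 39 @ $8 = $948
Sale 4 (212) [LIFO — newest first]: 194 @ $9 + 18 @ $8 = $1,890
Total COGS = $2,063 + $1,732 + $948 + $1,890 = $6,633
Ending inventory: 61 @ $8 = $488

61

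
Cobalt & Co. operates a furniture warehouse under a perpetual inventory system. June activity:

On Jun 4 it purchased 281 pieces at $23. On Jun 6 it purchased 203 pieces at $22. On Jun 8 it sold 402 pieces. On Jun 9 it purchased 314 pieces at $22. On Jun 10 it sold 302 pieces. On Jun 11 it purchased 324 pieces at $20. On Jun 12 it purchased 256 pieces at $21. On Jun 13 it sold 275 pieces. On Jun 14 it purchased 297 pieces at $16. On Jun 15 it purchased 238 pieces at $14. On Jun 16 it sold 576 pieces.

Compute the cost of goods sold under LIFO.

COGS = $30,347

Jun 8, 402 sold [LIFO — newest first]: 203 @ $22 + 199 @ $23 = $9,043
Jun 10, 302 sold [LIFO — newest first]: 302 @ $22 = $6,644
Jun 13, 275 sold [LIFO — newest first]: 256 @ $21 + 19 @ $20 = $5,756
Jun 16, 576 sold [LIFO — newest first]: 238 @ $14 + 297 @ $16 + 41 @ $20 = $8,904
Total COGS = $9,043 + $6,644 + $5,756 + $8,904 = $30,347
Ending inventory: 82 @ $23 + 12 @ $22 + 264 @ $20 = $7,430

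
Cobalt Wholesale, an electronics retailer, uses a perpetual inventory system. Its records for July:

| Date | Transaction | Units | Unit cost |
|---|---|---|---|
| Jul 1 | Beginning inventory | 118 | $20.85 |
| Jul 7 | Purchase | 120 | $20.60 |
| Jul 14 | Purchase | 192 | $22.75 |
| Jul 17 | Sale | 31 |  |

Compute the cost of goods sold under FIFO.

COGS = $646.35

Jul 17, 31 sold [FIFO — oldest first]: 31 @ $20.85 = $646.35
Ending inventory: 87 @ $20.85 + 120 @ $20.60 + 192 @ $22.75 = $8,653.95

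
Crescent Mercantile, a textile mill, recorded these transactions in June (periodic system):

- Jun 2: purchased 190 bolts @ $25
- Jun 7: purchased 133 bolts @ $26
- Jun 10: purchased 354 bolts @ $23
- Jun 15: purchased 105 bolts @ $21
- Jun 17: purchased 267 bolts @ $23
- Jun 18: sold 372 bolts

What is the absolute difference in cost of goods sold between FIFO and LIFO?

FIFO COGS: 190 @ $25 + 133 @ $26 + 49 @ $23 = $9,335
LIFO COGS: 267 @ $23 + 105 @ $21 = $8,346
Difference = |$9,335 − $8,346| = $989

$989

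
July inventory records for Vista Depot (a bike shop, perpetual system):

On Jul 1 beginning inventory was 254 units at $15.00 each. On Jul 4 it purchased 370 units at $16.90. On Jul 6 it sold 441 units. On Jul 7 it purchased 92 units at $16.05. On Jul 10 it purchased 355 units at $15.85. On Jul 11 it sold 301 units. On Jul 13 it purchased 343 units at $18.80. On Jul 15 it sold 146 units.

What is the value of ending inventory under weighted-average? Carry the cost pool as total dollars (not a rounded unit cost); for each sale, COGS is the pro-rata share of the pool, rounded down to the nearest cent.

Ending inventory = $9,157.34

After Jul 1: 254 on hand, pool $3,810.00 (≈ $15.0000 each)
After Jul 4: 624 on hand, pool $10,063.00 (≈ $16.1266 each)
Jul 6, sell 441: 441/624 × $10,063.00 → $7,111.83
After Jul 7: 275 on hand, pool $4,427.77 (≈ $16.1010 each)
After Jul 10: 630 on hand, pool $10,054.52 (≈ $15.9596 each)
Jul 11, sell 301: 301/630 × $10,054.52 → $4,803.82
After Jul 13: 672 on hand, pool $11,699.10 (≈ $17.4094 each)
Jul 15, sell 146: 146/672 × $11,699.10 → $2,541.76
Total COGS = $7,111.83 + $4,803.82 + $2,541.76 = $14,457.41
Ending inventory (cost pool remaining) = $9,157.34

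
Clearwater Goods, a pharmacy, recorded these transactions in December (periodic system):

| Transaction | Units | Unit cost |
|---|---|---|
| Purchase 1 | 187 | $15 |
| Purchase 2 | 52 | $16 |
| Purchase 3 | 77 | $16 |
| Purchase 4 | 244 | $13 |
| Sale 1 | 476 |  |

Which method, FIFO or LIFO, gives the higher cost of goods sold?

FIFO COGS: 187 @ $15 + 52 @ $16 + 77 @ $16 + 160 @ $13 = $6,949
LIFO COGS: 244 @ $13 + 77 @ $16 + 52 @ $16 + 103 @ $15 = $6,781

FIFO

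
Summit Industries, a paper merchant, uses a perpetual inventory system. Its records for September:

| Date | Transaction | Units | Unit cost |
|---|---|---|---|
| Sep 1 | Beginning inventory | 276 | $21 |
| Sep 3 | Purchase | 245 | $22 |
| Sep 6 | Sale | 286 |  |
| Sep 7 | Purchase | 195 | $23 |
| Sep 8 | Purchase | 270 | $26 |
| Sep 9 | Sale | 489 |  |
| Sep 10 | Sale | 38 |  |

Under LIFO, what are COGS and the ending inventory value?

Sep 6, 286 sold [LIFO — newest first]: 245 @ $22 + 41 @ $21 = $6,251
Sep 9, 489 sold [LIFO — newest first]: 270 @ $26 + 195 @ $23 + 24 @ $21 = $12,009
Sep 10, 38 sold [LIFO — newest first]: 38 @ $21 = $798
Total COGS = $6,251 + $12,009 + $798 = $19,058
Ending inventory: 173 @ $21 = $3,633

COGS = $19,058; ending inventory = $3,633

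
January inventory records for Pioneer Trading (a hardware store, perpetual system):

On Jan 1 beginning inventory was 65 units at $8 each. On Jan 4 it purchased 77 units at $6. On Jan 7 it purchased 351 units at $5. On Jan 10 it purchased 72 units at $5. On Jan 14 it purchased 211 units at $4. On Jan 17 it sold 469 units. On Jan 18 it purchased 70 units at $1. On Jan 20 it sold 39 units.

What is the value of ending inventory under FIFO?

Jan 17, 469 sold [FIFO — oldest first]: 65 @ $8 + 77 @ $6 + 327 @ $5 = $2,617
Jan 20, 39 sold [FIFO — oldest first]: 24 @ $5 + 15 @ $5 = $195
Total COGS = $2,617 + $195 = $2,812
Ending inventory: 57 @ $5 + 211 @ $4 + 70 @ $1 = $1,199

Ending inventory = $1,199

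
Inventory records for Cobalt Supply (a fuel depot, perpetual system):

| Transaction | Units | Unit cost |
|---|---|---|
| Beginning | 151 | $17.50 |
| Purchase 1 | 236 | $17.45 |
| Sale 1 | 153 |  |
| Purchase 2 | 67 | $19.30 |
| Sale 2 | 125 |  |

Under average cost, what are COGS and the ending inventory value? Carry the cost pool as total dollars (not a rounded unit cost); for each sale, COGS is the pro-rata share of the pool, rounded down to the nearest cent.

After Beginning: 151 on hand, pool $2,642.50 (≈ $17.5000 each)
After Purchase 1: 387 on hand, pool $6,760.70 (≈ $17.4695 each)
Sale 1, sell 153: 153/387 × $6,760.70 → $2,672.83
After Purchase 2: 301 on hand, pool $5,380.97 (≈ $17.8770 each)
Sale 2, sell 125: 125/301 × $5,380.97 → $2,234.62
Total COGS = $2,672.83 + $2,234.62 = $4,907.45
Ending inventory (cost pool remaining) = $3,146.35

COGS = $4,907.45; ending inventory = $3,146.35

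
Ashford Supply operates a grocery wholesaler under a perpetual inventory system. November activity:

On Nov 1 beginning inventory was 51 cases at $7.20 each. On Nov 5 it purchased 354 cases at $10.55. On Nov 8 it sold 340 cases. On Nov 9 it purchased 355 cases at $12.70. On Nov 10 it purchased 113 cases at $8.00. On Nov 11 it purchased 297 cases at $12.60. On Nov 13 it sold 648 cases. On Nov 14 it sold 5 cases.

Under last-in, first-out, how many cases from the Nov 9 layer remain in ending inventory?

Nov 8, 340 sold [LIFO — newest first]: 340 @ $10.55 = $3,587.00
Nov 13, 648 sold [LIFO — newest first]: 297 @ $12.60 + 113 @ $8.00 + 238 @ $12.70 = $7,668.80
Nov 14, 5 sold [LIFO — newest first]: 5 @ $12.70 = $63.50
Total COGS = $3,587.00 + $7,668.80 + $63.50 = $11,319.30
Ending inventory: 51 @ $7.20 + 14 @ $10.55 + 112 @ $12.70 = $1,937.30
Check: goods available $13,256.60 = COGS $11,319.30 + ending $1,937.30

112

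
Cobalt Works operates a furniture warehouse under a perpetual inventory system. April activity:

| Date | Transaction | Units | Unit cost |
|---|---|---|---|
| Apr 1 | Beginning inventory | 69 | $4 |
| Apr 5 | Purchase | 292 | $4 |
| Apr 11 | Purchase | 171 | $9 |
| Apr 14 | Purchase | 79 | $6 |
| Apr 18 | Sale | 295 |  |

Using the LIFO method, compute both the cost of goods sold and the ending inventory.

COGS = $2,193; ending inventory = $1,264

Apr 18, 295 sold [LIFO — newest first]: 79 @ $6 + 171 @ $9 + 45 @ $4 = $2,193
Ending inventory: 69 @ $4 + 247 @ $4 = $1,264
Check: goods available $3,457 = COGS $2,193 + ending $1,264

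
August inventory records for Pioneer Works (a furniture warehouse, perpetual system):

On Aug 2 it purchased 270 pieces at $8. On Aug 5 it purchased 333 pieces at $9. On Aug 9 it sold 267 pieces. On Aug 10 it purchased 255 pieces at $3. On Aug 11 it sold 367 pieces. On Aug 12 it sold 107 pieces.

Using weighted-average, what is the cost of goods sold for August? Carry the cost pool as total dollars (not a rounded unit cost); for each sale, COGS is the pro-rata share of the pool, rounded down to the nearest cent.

COGS = $5,201.67

After Aug 2: 270 on hand, pool $2,160.00 (≈ $8.0000 each)
After Aug 5: 603 on hand, pool $5,157.00 (≈ $8.5522 each)
Aug 9, sell 267: 267/603 × $5,157.00 → $2,283.44
After Aug 10: 591 on hand, pool $3,638.56 (≈ $6.1566 each)
Aug 11, sell 367: 367/591 × $3,638.56 → $2,259.47
Aug 12, sell 107: 107/224 × $1,379.09 → $658.76
Total COGS = $2,283.44 + $2,259.47 + $658.76 = $5,201.67
Ending inventory (cost pool remaining) = $720.33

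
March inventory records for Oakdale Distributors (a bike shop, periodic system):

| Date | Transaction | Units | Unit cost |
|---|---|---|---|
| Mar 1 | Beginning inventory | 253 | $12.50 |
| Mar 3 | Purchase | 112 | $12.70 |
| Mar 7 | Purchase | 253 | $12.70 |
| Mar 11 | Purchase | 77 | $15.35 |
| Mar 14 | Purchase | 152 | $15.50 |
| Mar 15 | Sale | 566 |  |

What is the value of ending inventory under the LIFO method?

Ending inventory = $3,518.10

Mar 15, 566 sold [LIFO — newest first]: 152 @ $15.50 + 77 @ $15.35 + 253 @ $12.70 + 84 @ $12.70 = $7,817.85
Ending inventory: 253 @ $12.50 + 28 @ $12.70 = $3,518.10
Check: goods available $11,335.95 = COGS $7,817.85 + ending $3,518.10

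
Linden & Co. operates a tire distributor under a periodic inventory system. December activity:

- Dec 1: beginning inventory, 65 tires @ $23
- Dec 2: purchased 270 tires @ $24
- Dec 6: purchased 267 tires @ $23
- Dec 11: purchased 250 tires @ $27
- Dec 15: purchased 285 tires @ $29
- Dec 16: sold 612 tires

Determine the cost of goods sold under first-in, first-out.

COGS = $14,386

Dec 16, 612 sold [FIFO — oldest first]: 65 @ $23 + 270 @ $24 + 267 @ $23 + 10 @ $27 = $14,386
Ending inventory: 240 @ $27 + 285 @ $29 = $14,745
Check: goods available $29,131 = COGS $14,386 + ending $14,745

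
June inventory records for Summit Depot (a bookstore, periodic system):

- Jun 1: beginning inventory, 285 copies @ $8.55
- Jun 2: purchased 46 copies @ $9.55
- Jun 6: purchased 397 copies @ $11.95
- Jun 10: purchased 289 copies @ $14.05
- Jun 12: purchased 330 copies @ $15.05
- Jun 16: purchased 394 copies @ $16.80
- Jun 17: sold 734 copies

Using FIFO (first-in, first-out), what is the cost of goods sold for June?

Jun 17, 734 sold [FIFO — oldest first]: 285 @ $8.55 + 46 @ $9.55 + 397 @ $11.95 + 6 @ $14.05 = $7,704.50
Ending inventory: 283 @ $14.05 + 330 @ $15.05 + 394 @ $16.80 = $15,561.85

COGS = $7,704.50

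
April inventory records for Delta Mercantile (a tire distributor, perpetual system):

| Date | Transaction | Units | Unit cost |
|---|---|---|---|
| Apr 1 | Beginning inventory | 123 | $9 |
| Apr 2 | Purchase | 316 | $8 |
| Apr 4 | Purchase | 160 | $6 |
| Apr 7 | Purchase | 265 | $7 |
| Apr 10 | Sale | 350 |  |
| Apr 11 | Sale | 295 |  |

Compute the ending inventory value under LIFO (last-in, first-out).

Apr 10, 350 sold [LIFO — newest first]: 265 @ $7 + 85 @ $6 = $2,365
Apr 11, 295 sold [LIFO — newest first]: 75 @ $6 + 220 @ $8 = $2,210
Total COGS = $2,365 + $2,210 = $4,575
Ending inventory: 123 @ $9 + 96 @ $8 = $1,875

Ending inventory = $1,875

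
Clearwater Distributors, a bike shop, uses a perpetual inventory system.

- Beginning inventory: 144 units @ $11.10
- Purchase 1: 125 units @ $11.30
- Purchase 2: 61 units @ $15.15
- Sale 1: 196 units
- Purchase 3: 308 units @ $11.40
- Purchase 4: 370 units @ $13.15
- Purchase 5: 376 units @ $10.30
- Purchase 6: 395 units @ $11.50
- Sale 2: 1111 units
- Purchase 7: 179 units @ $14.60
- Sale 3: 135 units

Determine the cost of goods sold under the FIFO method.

Sale 1 (196) [FIFO — oldest first]: 144 @ $11.10 + 52 @ $11.30 = $2,186.00
Sale 2 (1111) [FIFO — oldest first]: 73 @ $11.30 + 61 @ $15.15 + 308 @ $11.40 + 370 @ $13.15 + 299 @ $10.30 = $13,205.45
Sale 3 (135) [FIFO — oldest first]: 77 @ $10.30 + 58 @ $11.50 = $1,460.10
Total COGS = $2,186.00 + $13,205.45 + $1,460.10 = $16,851.55
Ending inventory: 337 @ $11.50 + 179 @ $14.60 = $6,488.90

COGS = $16,851.55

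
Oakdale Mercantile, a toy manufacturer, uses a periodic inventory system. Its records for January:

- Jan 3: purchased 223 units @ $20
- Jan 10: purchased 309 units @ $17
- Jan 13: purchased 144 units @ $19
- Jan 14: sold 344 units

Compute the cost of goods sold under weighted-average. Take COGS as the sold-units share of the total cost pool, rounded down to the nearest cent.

Jan 14, sell 344: 344/676 × $12,449.00 → $6,334.99
Ending inventory (cost pool remaining) = $6,114.01

COGS = $6,334.99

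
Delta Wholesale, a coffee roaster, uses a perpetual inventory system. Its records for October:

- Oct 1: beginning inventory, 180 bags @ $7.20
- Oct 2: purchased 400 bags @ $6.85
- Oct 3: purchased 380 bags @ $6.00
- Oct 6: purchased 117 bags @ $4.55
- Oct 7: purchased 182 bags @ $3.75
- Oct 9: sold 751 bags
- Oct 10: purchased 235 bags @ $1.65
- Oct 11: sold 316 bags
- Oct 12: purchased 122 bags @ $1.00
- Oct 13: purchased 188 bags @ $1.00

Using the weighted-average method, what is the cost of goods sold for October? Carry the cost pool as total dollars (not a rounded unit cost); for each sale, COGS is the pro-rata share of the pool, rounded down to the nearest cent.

After Oct 1: 180 on hand, pool $1,296.00 (≈ $7.2000 each)
After Oct 2: 580 on hand, pool $4,036.00 (≈ $6.9586 each)
After Oct 3: 960 on hand, pool $6,316.00 (≈ $6.5792 each)
After Oct 6: 1077 on hand, pool $6,848.35 (≈ $6.3587 each)
After Oct 7: 1259 on hand, pool $7,530.85 (≈ $5.9816 each)
Oct 9, sell 751: 751/1259 × $7,530.85 → $4,492.19
After Oct 10: 743 on hand, pool $3,426.41 (≈ $4.6116 each)
Oct 11, sell 316: 316/743 × $3,426.41 → $1,457.26
After Oct 12: 549 on hand, pool $2,091.15 (≈ $3.8090 each)
After Oct 13: 737 on hand, pool $2,279.15 (≈ $3.0925 each)
Total COGS = $4,492.19 + $1,457.26 = $5,949.45
Ending inventory (cost pool remaining) = $2,279.15
Check: goods available $8,228.60 = COGS $5,949.45 + ending $2,279.15

COGS = $5,949.45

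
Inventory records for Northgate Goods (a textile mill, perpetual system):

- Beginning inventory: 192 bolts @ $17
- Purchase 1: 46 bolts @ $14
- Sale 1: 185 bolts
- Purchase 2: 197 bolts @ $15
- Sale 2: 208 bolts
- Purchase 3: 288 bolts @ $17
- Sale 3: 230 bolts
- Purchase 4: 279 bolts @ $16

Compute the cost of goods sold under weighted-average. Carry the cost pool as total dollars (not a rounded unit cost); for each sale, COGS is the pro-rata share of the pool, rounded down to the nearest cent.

After Beginning: 192 on hand, pool $3,264.00 (≈ $17.0000 each)
After Purchase 1: 238 on hand, pool $3,908.00 (≈ $16.4202 each)
Sale 1, sell 185: 185/238 × $3,908.00 → $3,037.73
After Purchase 2: 250 on hand, pool $3,825.27 (≈ $15.3011 each)
Sale 2, sell 208: 208/250 × $3,825.27 → $3,182.62
After Purchase 3: 330 on hand, pool $5,538.65 (≈ $16.7838 each)
Sale 3, sell 230: 230/330 × $5,538.65 → $3,860.27
After Purchase 4: 379 on hand, pool $6,142.38 (≈ $16.2068 each)
Total COGS = $3,037.73 + $3,182.62 + $3,860.27 = $10,080.62
Ending inventory (cost pool remaining) = $6,142.38

COGS = $10,080.62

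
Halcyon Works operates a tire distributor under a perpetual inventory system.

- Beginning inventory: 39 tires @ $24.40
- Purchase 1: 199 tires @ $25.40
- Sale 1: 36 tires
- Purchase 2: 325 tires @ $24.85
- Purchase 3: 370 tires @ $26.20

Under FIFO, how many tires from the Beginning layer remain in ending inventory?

Sale 1 (36) [FIFO — oldest first]: 36 @ $24.40 = $878.40
Ending inventory: 3 @ $24.40 + 199 @ $25.40 + 325 @ $24.85 + 370 @ $26.20 = $22,898.05
Check: goods available $23,776.45 = COGS $878.40 + ending $22,898.05

3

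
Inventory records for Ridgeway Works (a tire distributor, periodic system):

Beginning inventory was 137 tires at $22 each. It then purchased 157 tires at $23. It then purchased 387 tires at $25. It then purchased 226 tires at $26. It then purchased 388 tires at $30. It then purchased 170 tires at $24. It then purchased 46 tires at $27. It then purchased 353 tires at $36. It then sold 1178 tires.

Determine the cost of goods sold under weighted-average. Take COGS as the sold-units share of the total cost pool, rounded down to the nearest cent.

COGS = $32,765.33

Sale 1, sell 1178: 1178/1864 × $51,846.00 → $32,765.33
Ending inventory (cost pool remaining) = $19,080.67
Check: goods available $51,846.00 = COGS $32,765.33 + ending $19,080.67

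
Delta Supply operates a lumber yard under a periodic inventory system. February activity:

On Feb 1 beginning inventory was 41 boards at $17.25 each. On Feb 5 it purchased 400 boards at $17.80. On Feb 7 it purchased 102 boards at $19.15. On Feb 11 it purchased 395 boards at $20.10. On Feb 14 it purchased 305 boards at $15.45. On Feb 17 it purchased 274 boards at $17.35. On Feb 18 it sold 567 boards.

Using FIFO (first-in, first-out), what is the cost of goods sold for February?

COGS = $10,262.95

Feb 18, 567 sold [FIFO — oldest first]: 41 @ $17.25 + 400 @ $17.80 + 102 @ $19.15 + 24 @ $20.10 = $10,262.95
Ending inventory: 371 @ $20.10 + 305 @ $15.45 + 274 @ $17.35 = $16,923.25
Check: goods available $27,186.20 = COGS $10,262.95 + ending $16,923.25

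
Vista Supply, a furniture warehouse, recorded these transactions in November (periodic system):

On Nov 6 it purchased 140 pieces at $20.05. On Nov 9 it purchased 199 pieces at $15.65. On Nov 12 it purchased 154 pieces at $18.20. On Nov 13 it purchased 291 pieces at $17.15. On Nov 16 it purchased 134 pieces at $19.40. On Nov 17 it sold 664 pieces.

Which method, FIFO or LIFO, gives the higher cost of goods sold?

FIFO COGS: 140 @ $20.05 + 199 @ $15.65 + 154 @ $18.20 + 171 @ $17.15 = $11,656.80
LIFO COGS: 134 @ $19.40 + 291 @ $17.15 + 154 @ $18.20 + 85 @ $15.65 = $11,723.30

LIFO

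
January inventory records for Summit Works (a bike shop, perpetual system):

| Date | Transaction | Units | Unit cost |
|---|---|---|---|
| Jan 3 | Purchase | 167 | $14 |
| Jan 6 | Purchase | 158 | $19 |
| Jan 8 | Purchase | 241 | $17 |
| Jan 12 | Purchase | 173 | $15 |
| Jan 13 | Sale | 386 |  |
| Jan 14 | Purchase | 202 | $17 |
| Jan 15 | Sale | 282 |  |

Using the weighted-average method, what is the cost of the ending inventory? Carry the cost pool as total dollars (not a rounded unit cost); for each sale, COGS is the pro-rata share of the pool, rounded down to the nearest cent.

After Jan 3: 167 on hand, pool $2,338.00 (≈ $14.0000 each)
After Jan 6: 325 on hand, pool $5,340.00 (≈ $16.4308 each)
After Jan 8: 566 on hand, pool $9,437.00 (≈ $16.6731 each)
After Jan 12: 739 on hand, pool $12,032.00 (≈ $16.2815 each)
Jan 13, sell 386: 386/739 × $12,032.00 → $6,284.64
After Jan 14: 555 on hand, pool $9,181.36 (≈ $16.5430 each)
Jan 15, sell 282: 282/555 × $9,181.36 → $4,665.12
Total COGS = $6,284.64 + $4,665.12 = $10,949.76
Ending inventory (cost pool remaining) = $4,516.24

Ending inventory = $4,516.24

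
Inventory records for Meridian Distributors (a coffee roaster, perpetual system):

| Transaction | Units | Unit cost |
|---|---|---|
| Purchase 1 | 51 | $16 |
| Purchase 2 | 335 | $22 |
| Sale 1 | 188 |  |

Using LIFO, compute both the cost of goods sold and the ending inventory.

COGS = $4,136; ending inventory = $4,050

Sale 1 (188) [LIFO — newest first]: 188 @ $22 = $4,136
Ending inventory: 51 @ $16 + 147 @ $22 = $4,050
Check: goods available $8,186 = COGS $4,136 + ending $4,050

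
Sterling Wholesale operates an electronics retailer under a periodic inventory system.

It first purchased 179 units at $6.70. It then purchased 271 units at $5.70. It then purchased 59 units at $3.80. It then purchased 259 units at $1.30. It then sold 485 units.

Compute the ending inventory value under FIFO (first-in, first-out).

Ending inventory = $427.90

Sale 1 (485) [FIFO — oldest first]: 179 @ $6.70 + 271 @ $5.70 + 35 @ $3.80 = $2,877.00
Ending inventory: 24 @ $3.80 + 259 @ $1.30 = $427.90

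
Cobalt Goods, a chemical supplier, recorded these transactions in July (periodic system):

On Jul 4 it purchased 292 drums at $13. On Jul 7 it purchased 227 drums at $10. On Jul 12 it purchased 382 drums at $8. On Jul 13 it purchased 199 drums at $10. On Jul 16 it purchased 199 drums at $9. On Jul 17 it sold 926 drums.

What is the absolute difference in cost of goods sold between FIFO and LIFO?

FIFO COGS: 292 @ $13 + 227 @ $10 + 382 @ $8 + 25 @ $10 = $9,372
LIFO COGS: 199 @ $9 + 199 @ $10 + 382 @ $8 + 146 @ $10 = $8,297
Difference = |$9,372 − $8,297| = $1,075

$1,075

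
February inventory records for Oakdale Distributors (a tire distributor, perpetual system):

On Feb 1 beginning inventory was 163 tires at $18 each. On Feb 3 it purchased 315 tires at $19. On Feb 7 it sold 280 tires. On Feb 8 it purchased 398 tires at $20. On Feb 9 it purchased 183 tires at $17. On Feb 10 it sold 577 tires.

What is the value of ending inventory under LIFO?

Feb 7, 280 sold [LIFO — newest first]: 280 @ $19 = $5,320
Feb 10, 577 sold [LIFO — newest first]: 183 @ $17 + 394 @ $20 = $10,991
Total COGS = $5,320 + $10,991 = $16,311
Ending inventory: 163 @ $18 + 35 @ $19 + 4 @ $20 = $3,679
Check: goods available $19,990 = COGS $16,311 + ending $3,679

Ending inventory = $3,679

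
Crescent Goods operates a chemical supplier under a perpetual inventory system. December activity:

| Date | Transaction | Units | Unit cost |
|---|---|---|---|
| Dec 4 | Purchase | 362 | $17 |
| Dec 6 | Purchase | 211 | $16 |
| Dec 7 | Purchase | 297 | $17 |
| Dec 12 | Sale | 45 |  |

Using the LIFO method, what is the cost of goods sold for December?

COGS = $765

Dec 12, 45 sold [LIFO — newest first]: 45 @ $17 = $765
Ending inventory: 362 @ $17 + 211 @ $16 + 252 @ $17 = $13,814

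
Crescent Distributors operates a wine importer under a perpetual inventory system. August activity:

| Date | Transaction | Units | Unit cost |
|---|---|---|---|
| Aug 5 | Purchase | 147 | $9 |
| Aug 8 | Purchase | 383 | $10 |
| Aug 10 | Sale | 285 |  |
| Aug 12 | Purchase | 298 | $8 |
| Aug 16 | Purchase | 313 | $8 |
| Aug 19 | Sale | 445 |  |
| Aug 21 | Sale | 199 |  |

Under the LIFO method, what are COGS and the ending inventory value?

Aug 10, 285 sold [LIFO — newest first]: 285 @ $10 = $2,850
Aug 19, 445 sold [LIFO — newest first]: 313 @ $8 + 132 @ $8 = $3,560
Aug 21, 199 sold [LIFO — newest first]: 166 @ $8 + 33 @ $10 = $1,658
Total COGS = $2,850 + $3,560 + $1,658 = $8,068
Ending inventory: 147 @ $9 + 65 @ $10 = $1,973

COGS = $8,068; ending inventory = $1,973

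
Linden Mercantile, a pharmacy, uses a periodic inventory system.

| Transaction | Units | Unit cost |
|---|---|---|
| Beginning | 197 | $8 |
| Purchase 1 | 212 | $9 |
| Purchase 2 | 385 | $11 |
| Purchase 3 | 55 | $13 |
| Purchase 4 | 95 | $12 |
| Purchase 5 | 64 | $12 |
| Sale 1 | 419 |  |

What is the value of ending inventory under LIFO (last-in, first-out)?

Ending inventory = $5,464

Sale 1 (419) [LIFO — newest first]: 64 @ $12 + 95 @ $12 + 55 @ $13 + 205 @ $11 = $4,878
Ending inventory: 197 @ $8 + 212 @ $9 + 180 @ $11 = $5,464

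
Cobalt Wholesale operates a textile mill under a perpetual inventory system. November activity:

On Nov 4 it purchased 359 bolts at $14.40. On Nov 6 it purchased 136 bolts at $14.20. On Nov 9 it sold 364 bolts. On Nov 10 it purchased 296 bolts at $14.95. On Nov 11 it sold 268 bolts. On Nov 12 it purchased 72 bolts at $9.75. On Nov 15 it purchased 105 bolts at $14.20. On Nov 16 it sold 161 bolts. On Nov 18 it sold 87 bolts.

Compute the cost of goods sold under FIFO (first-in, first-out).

COGS = $12,469.40

Nov 9, 364 sold [FIFO — oldest first]: 359 @ $14.40 + 5 @ $14.20 = $5,240.60
Nov 11, 268 sold [FIFO — oldest first]: 131 @ $14.20 + 137 @ $14.95 = $3,908.35
Nov 16, 161 sold [FIFO — oldest first]: 159 @ $14.95 + 2 @ $9.75 = $2,396.55
Nov 18, 87 sold [FIFO — oldest first]: 70 @ $9.75 + 17 @ $14.20 = $923.90
Total COGS = $5,240.60 + $3,908.35 + $2,396.55 + $923.90 = $12,469.40
Ending inventory: 88 @ $14.20 = $1,249.60
Check: goods available $13,719.00 = COGS $12,469.40 + ending $1,249.60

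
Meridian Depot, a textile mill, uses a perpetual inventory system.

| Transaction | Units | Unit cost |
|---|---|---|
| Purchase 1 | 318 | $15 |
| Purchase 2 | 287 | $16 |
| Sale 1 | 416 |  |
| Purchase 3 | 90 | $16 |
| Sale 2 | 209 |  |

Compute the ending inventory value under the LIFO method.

Sale 1 (416) [LIFO — newest first]: 287 @ $16 + 129 @ $15 = $6,527
Sale 2 (209) [LIFO — newest first]: 90 @ $16 + 119 @ $15 = $3,225
Total COGS = $6,527 + $3,225 = $9,752
Ending inventory: 70 @ $15 = $1,050
Check: goods available $10,802 = COGS $9,752 + ending $1,050

Ending inventory = $1,050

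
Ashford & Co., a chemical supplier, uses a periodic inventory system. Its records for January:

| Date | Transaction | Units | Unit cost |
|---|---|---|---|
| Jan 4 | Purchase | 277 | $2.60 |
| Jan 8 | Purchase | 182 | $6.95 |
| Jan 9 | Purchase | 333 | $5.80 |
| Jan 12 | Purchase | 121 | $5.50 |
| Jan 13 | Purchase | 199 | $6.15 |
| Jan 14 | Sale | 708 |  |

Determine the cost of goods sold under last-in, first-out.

Jan 14, 708 sold [LIFO — newest first]: 199 @ $6.15 + 121 @ $5.50 + 333 @ $5.80 + 55 @ $6.95 = $4,203.00
Ending inventory: 277 @ $2.60 + 127 @ $6.95 = $1,602.85
Check: goods available $5,805.85 = COGS $4,203.00 + ending $1,602.85

COGS = $4,203.00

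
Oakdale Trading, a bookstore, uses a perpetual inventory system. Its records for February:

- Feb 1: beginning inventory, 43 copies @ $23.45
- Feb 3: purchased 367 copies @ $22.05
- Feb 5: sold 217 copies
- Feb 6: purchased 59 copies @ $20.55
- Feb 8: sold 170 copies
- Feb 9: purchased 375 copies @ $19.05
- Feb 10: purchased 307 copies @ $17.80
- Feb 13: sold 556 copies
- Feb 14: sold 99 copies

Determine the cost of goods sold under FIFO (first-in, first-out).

COGS = $20,981.30

Feb 5, 217 sold [FIFO — oldest first]: 43 @ $23.45 + 174 @ $22.05 = $4,845.05
Feb 8, 170 sold [FIFO — oldest first]: 170 @ $22.05 = $3,748.50
Feb 13, 556 sold [FIFO — oldest first]: 23 @ $22.05 + 59 @ $20.55 + 375 @ $19.05 + 99 @ $17.80 = $10,625.55
Feb 14, 99 sold [FIFO — oldest first]: 99 @ $17.80 = $1,762.20
Total COGS = $4,845.05 + $3,748.50 + $10,625.55 + $1,762.20 = $20,981.30
Ending inventory: 109 @ $17.80 = $1,940.20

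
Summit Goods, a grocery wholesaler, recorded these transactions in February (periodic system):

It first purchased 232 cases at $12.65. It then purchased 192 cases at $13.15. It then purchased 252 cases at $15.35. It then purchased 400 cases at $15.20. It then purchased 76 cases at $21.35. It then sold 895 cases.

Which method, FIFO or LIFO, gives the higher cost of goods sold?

LIFO

FIFO COGS: 232 @ $12.65 + 192 @ $13.15 + 252 @ $15.35 + 219 @ $15.20 = $12,656.60
LIFO COGS: 76 @ $21.35 + 400 @ $15.20 + 252 @ $15.35 + 167 @ $13.15 = $13,766.85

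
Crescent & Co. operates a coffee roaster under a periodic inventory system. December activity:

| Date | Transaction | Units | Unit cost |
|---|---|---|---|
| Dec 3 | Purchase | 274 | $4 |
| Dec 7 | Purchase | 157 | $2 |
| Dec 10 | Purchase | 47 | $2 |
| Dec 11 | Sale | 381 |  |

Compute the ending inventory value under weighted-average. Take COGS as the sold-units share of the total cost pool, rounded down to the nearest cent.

Dec 11, sell 381: 381/478 × $1,504.00 → $1,198.79
Ending inventory (cost pool remaining) = $305.21
Check: goods available $1,504.00 = COGS $1,198.79 + ending $305.21

Ending inventory = $305.21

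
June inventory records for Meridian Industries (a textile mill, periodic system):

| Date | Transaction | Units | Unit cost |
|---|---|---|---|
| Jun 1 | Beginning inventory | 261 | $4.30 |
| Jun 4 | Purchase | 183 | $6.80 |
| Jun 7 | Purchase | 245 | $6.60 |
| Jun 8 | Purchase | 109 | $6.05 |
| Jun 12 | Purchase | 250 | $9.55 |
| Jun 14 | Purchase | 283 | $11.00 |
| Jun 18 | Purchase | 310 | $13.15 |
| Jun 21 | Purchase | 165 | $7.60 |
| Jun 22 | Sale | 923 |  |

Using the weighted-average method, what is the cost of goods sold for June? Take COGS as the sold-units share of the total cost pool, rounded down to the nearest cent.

COGS = $7,908.43

Jun 22, sell 923: 923/1806 × $15,474.15 → $7,908.43
Ending inventory (cost pool remaining) = $7,565.72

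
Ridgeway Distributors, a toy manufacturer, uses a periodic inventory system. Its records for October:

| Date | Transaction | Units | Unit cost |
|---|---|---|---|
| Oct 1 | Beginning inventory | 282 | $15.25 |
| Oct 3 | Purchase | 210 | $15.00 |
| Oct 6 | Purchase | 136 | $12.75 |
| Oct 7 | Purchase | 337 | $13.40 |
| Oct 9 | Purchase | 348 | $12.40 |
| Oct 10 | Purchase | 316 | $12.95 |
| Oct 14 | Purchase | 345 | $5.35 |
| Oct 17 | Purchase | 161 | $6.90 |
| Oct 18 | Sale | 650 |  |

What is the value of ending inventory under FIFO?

Oct 18, 650 sold [FIFO — oldest first]: 282 @ $15.25 + 210 @ $15.00 + 136 @ $12.75 + 22 @ $13.40 = $9,479.30
Ending inventory: 315 @ $13.40 + 348 @ $12.40 + 316 @ $12.95 + 345 @ $5.35 + 161 @ $6.90 = $15,585.05
Check: goods available $25,064.35 = COGS $9,479.30 + ending $15,585.05

Ending inventory = $15,585.05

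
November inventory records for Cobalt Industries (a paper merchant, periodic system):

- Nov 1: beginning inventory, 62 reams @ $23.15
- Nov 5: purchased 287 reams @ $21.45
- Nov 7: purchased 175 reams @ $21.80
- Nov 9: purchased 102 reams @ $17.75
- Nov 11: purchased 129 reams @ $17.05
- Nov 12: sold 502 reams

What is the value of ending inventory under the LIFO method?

Ending inventory = $5,532.25

Nov 12, 502 sold [LIFO — newest first]: 129 @ $17.05 + 102 @ $17.75 + 175 @ $21.80 + 96 @ $21.45 = $9,884.15
Ending inventory: 62 @ $23.15 + 191 @ $21.45 = $5,532.25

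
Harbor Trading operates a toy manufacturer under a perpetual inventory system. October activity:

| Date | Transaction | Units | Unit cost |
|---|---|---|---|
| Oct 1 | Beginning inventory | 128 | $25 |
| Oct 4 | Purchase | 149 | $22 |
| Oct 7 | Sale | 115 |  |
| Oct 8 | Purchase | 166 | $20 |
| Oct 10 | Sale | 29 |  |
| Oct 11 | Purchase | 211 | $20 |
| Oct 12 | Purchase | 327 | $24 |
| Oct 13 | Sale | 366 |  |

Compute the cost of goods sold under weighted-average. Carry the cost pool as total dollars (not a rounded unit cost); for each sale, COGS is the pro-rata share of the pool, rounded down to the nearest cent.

COGS = $11,428.54

After Oct 1: 128 on hand, pool $3,200.00 (≈ $25.0000 each)
After Oct 4: 277 on hand, pool $6,478.00 (≈ $23.3863 each)
Oct 7, sell 115: 115/277 × $6,478.00 → $2,689.42
After Oct 8: 328 on hand, pool $7,108.58 (≈ $21.6725 each)
Oct 10, sell 29: 29/328 × $7,108.58 → $628.50
After Oct 11: 510 on hand, pool $10,700.08 (≈ $20.9805 each)
After Oct 12: 837 on hand, pool $18,548.08 (≈ $22.1602 each)
Oct 13, sell 366: 366/837 × $18,548.08 → $8,110.62
Total COGS = $2,689.42 + $628.50 + $8,110.62 = $11,428.54
Ending inventory (cost pool remaining) = $10,437.46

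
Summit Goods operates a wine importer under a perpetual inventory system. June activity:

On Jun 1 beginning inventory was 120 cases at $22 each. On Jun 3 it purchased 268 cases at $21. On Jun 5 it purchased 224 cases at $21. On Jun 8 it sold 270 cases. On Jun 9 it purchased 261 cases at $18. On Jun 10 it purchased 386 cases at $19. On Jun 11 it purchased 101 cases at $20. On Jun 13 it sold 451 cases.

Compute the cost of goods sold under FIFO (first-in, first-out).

Jun 8, 270 sold [FIFO — oldest first]: 120 @ $22 + 150 @ $21 = $5,790
Jun 13, 451 sold [FIFO — oldest first]: 118 @ $21 + 224 @ $21 + 109 @ $18 = $9,144
Total COGS = $5,790 + $9,144 = $14,934
Ending inventory: 152 @ $18 + 386 @ $19 + 101 @ $20 = $12,090

COGS = $14,934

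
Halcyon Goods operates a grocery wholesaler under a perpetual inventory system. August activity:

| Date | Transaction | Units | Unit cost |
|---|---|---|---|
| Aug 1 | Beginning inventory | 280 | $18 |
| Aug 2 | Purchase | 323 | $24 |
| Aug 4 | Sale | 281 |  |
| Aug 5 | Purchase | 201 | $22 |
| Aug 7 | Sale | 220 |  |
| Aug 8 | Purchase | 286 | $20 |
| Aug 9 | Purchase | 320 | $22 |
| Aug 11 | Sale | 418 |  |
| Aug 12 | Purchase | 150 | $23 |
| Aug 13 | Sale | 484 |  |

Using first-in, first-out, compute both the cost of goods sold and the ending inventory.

COGS = $29,820; ending inventory = $3,604

Aug 4, 281 sold [FIFO — oldest first]: 280 @ $18 + 1 @ $24 = $5,064
Aug 7, 220 sold [FIFO — oldest first]: 220 @ $24 = $5,280
Aug 11, 418 sold [FIFO — oldest first]: 102 @ $24 + 201 @ $22 + 115 @ $20 = $9,170
Aug 13, 484 sold [FIFO — oldest first]: 171 @ $20 + 313 @ $22 = $10,306
Total COGS = $5,064 + $5,280 + $9,170 + $10,306 = $29,820
Ending inventory: 7 @ $22 + 150 @ $23 = $3,604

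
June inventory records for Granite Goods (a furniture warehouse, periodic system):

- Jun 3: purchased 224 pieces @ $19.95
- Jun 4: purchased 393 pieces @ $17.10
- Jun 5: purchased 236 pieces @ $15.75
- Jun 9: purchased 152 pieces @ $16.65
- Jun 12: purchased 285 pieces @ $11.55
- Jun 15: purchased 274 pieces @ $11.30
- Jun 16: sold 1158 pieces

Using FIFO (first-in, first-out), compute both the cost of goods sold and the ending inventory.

COGS = $19,204.05; ending inventory = $4,620.80

Jun 16, 1158 sold [FIFO — oldest first]: 224 @ $19.95 + 393 @ $17.10 + 236 @ $15.75 + 152 @ $16.65 + 153 @ $11.55 = $19,204.05
Ending inventory: 132 @ $11.55 + 274 @ $11.30 = $4,620.80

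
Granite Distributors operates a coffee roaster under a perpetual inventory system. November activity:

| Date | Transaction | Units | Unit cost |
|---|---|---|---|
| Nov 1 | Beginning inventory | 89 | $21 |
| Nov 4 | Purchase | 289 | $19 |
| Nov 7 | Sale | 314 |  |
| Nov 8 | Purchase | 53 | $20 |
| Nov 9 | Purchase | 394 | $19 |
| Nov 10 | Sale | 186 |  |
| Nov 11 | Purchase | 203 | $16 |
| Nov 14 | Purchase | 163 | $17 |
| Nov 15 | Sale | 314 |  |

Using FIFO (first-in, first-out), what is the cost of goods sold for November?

COGS = $15,697

Nov 7, 314 sold [FIFO — oldest first]: 89 @ $21 + 225 @ $19 = $6,144
Nov 10, 186 sold [FIFO — oldest first]: 64 @ $19 + 53 @ $20 + 69 @ $19 = $3,587
Nov 15, 314 sold [FIFO — oldest first]: 314 @ $19 = $5,966
Total COGS = $6,144 + $3,587 + $5,966 = $15,697
Ending inventory: 11 @ $19 + 203 @ $16 + 163 @ $17 = $6,228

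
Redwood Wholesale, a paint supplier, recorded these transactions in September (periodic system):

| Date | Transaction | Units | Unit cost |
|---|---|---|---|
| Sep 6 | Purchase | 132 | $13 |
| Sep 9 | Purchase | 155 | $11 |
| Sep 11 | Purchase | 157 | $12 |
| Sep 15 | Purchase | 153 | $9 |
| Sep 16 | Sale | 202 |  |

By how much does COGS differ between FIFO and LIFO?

FIFO COGS: 132 @ $13 + 70 @ $11 = $2,486
LIFO COGS: 153 @ $9 + 49 @ $12 = $1,965
Difference = |$2,486 − $1,965| = $521

$521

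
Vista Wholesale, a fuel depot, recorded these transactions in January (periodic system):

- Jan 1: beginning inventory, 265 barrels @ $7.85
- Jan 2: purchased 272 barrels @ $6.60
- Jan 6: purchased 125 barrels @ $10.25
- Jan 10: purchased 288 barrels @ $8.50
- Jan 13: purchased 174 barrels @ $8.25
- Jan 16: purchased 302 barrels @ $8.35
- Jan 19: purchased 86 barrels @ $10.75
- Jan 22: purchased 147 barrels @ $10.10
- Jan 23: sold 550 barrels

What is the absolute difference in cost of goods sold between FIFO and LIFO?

FIFO COGS: 265 @ $7.85 + 272 @ $6.60 + 13 @ $10.25 = $4,008.70
LIFO COGS: 147 @ $10.10 + 86 @ $10.75 + 302 @ $8.35 + 15 @ $8.25 = $5,054.65
Difference = |$4,008.70 − $5,054.65| = $1,045.95

$1,045.95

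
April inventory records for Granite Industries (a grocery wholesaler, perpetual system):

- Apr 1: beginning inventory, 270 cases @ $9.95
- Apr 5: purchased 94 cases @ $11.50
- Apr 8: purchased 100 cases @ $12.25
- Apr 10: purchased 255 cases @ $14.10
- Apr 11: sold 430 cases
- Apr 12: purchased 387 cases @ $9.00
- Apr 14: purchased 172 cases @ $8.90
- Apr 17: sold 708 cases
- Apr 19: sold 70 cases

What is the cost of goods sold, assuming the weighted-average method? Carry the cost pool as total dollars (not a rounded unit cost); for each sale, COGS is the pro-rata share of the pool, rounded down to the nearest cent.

After Apr 1: 270 on hand, pool $2,686.50 (≈ $9.9500 each)
After Apr 5: 364 on hand, pool $3,767.50 (≈ $10.3503 each)
After Apr 8: 464 on hand, pool $4,992.50 (≈ $10.7597 each)
After Apr 10: 719 on hand, pool $8,588.00 (≈ $11.9444 each)
Apr 11, sell 430: 430/719 × $8,588.00 → $5,136.07
After Apr 12: 676 on hand, pool $6,934.93 (≈ $10.2588 each)
After Apr 14: 848 on hand, pool $8,465.73 (≈ $9.9832 each)
Apr 17, sell 708: 708/848 × $8,465.73 → $7,068.08
Apr 19, sell 70: 70/140 × $1,397.65 → $698.82
Total COGS = $5,136.07 + $7,068.08 + $698.82 = $12,902.97
Ending inventory (cost pool remaining) = $698.83

COGS = $12,902.97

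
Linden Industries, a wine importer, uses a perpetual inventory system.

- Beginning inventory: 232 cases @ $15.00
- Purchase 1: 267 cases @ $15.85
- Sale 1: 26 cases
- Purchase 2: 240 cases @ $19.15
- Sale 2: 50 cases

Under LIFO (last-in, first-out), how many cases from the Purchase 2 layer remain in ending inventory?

Sale 1 (26) [LIFO — newest first]: 26 @ $15.85 = $412.10
Sale 2 (50) [LIFO — newest first]: 50 @ $19.15 = $957.50
Total COGS = $412.10 + $957.50 = $1,369.60
Ending inventory: 232 @ $15.00 + 241 @ $15.85 + 190 @ $19.15 = $10,938.35

190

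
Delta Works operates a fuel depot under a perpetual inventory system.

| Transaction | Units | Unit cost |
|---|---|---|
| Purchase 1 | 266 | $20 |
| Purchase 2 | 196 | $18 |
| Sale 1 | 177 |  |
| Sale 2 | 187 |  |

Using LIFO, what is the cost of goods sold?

Sale 1 (177) [LIFO — newest first]: 177 @ $18 = $3,186
Sale 2 (187) [LIFO — newest first]: 19 @ $18 + 168 @ $20 = $3,702
Total COGS = $3,186 + $3,702 = $6,888
Ending inventory: 98 @ $20 = $1,960
Check: goods available $8,848 = COGS $6,888 + ending $1,960

COGS = $6,888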